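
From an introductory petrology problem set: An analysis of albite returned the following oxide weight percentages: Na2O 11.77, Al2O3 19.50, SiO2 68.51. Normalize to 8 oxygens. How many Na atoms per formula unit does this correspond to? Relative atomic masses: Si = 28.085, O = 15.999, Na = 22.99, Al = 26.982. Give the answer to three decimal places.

Na2O: 11.77/61.979 = 0.18990 mol → 0.37980 mol Na, 0.18990 mol O.
Al2O3: 19.50/101.961 = 0.19125 mol → 0.38250 mol Al, 0.57375 mol O.
SiO2: 68.51/60.083 = 1.14026 mol → 1.14026 mol Si, 2.28052 mol O.
Total oxygen = 3.04417 mol. Normalization factor = 8/3.04417 = 2.62797.
Na per 8 O = 0.37980 × 2.62797 = 0.998.

0.998 Na apfu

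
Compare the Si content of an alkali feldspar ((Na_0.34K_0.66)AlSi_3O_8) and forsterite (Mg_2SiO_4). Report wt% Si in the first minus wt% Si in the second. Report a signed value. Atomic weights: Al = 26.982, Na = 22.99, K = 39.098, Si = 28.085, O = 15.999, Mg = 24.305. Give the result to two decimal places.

First mineral: 84.255 g Si in 272.850 g formula = 30.88 wt% Si.
Second mineral: 28.085 g Si in 140.691 g formula = 19.96 wt% Si.
30.88% − 19.96% gives a difference of 10.92 percentage points.

10.92 percentage points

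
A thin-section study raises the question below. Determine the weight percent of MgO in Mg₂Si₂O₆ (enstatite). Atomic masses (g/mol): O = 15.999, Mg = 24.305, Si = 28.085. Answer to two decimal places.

40.15 wt%

M(Mg₂Si₂O₆) = 200.774 g/mol; M(MgO) = 40.304 g/mol.
Moles MgO per formula unit = 2 Mg ÷ 1 = 2.0000.
MgO fraction = (2.0000 × 40.304) / 200.774 = 80.608/200.774 = 0.4015.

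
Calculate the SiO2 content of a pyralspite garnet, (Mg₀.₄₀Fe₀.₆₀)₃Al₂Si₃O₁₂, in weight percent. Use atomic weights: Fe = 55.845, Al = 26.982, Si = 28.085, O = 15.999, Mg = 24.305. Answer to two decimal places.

Formula mass = 459.894 g/mol.
3 Si → 3.0000 mol SiO2 per formula unit; M(SiO2) = 60.083, so SiO2 mass = 180.249 g.
180.249/459.894 × 100 = 39.19 wt%.

39.19 wt%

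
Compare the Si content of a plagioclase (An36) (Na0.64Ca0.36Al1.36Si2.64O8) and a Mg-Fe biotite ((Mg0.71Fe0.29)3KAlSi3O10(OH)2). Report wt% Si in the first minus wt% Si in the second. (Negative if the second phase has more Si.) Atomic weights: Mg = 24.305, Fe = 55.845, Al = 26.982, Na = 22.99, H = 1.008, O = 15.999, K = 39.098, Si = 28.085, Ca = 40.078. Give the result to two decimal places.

Si in Na0.64Ca0.36Al1.36Si2.64O8: molar mass 267.974 g/mol; 2.64×28.085 = 74.144 g → 27.67 wt%.
Si in (Mg0.71Fe0.29)3KAlSi3O10(OH)2: molar mass 444.694 g/mol; 3×28.085 = 84.255 g → 18.95 wt%.
Difference = 27.67 − 18.95 = 8.72 percentage points.

8.72 percentage points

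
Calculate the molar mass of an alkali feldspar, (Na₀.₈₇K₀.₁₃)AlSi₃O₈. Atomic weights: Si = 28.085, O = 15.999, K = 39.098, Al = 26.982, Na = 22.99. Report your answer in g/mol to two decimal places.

264.31 g/mol

The formula mass is the sum 0.87(22.99) + 0.13(39.098) + 1(26.982) + 3(28.085) + 8(15.999).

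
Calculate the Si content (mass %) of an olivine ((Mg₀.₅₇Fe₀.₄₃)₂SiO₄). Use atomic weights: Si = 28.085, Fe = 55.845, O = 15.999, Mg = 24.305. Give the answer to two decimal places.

16.74 mass %

Molar mass of (Mg₀.₅₇Fe₀.₄₃)₂SiO₄: 1.14×24.305 + 0.86×55.845 + 1×28.085 + 4×15.999 = 167.815 g/mol.
Mass of Si per formula unit: 1 × 28.085 = 28.085 g.
Weight fraction Si = 28.085 / 167.815 = 0.1674.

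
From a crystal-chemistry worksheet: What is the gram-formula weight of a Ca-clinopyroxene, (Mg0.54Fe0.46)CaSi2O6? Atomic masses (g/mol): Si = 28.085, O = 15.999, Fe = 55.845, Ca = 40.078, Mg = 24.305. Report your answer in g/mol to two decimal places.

231.06 g/mol

The formula mass is the sum 0.54×24.305 + 0.46×55.845 + 1×40.078 + 2×28.085 + 6×15.999.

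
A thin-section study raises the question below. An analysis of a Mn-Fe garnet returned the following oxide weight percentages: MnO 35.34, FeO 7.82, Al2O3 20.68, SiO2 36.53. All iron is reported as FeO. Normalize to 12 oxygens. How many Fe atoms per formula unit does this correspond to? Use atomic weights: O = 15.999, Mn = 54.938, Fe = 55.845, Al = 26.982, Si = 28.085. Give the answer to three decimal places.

0.537 Fe apfu

35.34 wt% MnO ÷ 70.937 g/mol = 0.49819 mol, giving 0.49819 Mn and 0.49819 O.
7.82 wt% FeO ÷ 71.844 g/mol = 0.10885 mol, giving 0.10885 Fe and 0.10885 O.
20.68 wt% Al2O3 ÷ 101.961 g/mol = 0.20282 mol, giving 0.40564 Al and 0.60846 O.
36.53 wt% SiO2 ÷ 60.083 g/mol = 0.60799 mol, giving 0.60799 Si and 1.21598 O.
Oxygen sums to 2.43148; scaling by 12/2.43148 = 4.93527 puts the formula on 12 O.
Fe: 0.10885 × 4.93527 = 0.537 atoms per formula unit.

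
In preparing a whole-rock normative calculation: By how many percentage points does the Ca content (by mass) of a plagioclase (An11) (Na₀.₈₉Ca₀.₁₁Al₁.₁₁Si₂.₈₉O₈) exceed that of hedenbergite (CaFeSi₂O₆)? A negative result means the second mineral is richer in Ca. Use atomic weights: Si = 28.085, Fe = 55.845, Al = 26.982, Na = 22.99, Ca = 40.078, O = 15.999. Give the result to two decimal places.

Ca in Na₀.₈₉Ca₀.₁₁Al₁.₁₁Si₂.₈₉O₈: molar mass 263.977 g/mol; 0.11×40.078 = 4.409 g → 1.67 wt%.
Ca in CaFeSi₂O₆: molar mass 248.087 g/mol; 1×40.078 = 40.078 g → 16.15 wt%.
Difference = 1.67 − 16.15 = -14.48 percentage points.

-14.48 percentage points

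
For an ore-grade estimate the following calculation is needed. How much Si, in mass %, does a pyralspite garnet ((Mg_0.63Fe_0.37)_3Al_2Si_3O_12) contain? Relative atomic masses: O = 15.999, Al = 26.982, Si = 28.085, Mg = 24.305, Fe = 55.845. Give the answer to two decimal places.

19.23 mass %

Molar mass of (Mg_0.63Fe_0.37)_3Al_2Si_3O_12: 1.89·24.305 + 1.11·55.845 + 2·26.982 + 3·28.085 + 12·15.999 = 438.131 g/mol.
Mass of Si per formula unit: 3 × 28.085 = 84.255 g.
Weight fraction Si = 84.255 / 438.131 = 0.1923.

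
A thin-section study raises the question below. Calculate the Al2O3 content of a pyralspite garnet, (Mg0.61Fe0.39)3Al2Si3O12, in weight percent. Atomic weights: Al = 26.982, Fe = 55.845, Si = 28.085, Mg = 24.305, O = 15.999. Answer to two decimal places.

23.17 wt%

Formula mass = 440.024 g/mol.
2 Al → 1.0000 mol Al2O3 per formula unit; M(Al2O3) = 101.961, so Al2O3 mass = 101.961 g.
101.961/440.024 × 100 = 23.17 wt%.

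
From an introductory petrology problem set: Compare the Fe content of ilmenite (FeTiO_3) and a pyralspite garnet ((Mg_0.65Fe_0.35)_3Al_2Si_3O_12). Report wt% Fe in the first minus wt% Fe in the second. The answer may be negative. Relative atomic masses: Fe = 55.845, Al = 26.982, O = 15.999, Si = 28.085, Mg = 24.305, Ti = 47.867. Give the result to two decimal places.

M(FeTiO_3) = 151.709 g/mol, so wt% Fe = 55.845/151.709 × 100 = 36.81%.
M((Mg_0.65Fe_0.35)_3Al_2Si_3O_12) = 436.239 g/mol, so wt% Fe = 58.637/436.239 × 100 = 13.44%.
36.81 − 13.44 = 23.37 pp.

23.37 percentage points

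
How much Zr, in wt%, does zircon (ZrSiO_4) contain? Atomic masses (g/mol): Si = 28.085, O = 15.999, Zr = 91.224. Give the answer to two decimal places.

49.77 wt%

Formula mass = 1×91.224 + 1×28.085 + 4×15.999 = 183.305 g/mol, of which 91.224 g is Zr.
So Zr makes up 91.224/183.305 = 0.4977 of the mass, i.e. 49.77%.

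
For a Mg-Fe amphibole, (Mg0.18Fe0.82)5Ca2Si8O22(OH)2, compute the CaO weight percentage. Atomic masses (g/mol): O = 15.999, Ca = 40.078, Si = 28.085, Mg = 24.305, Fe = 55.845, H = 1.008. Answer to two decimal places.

11.91 wt%

Molar mass of (Mg0.18Fe0.82)5Ca2Si8O22(OH)2 = 0.90*24.305 + 4.10*55.845 + 2*40.078 + 8*28.085 + 24*15.999 + 2*1.008 = 941.667 g/mol.
Each formula unit contains 2 Ca, equivalent to 2/1 = 2.0000 mol CaO.
M(CaO) = 1×40.078 + 1×15.999 = 56.077 g/mol.
Mass of CaO per formula unit = 2.0000 × 56.077 = 112.154 g.
CaO wt% = 112.154 / 941.667 × 100 = 11.91%.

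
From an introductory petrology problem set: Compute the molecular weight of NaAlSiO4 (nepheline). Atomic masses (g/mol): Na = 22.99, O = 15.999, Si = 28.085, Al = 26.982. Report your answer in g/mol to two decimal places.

142.05 g/mol

The formula mass is the sum 1×22.99 + 1×26.982 + 1×28.085 + 4×15.999.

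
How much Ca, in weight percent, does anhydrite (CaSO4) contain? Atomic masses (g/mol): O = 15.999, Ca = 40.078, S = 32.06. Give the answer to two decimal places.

29.44 weight percent

Molar mass of CaSO4: 1*40.078 + 1*32.06 + 4*15.999 = 136.134 g/mol.
Mass of Ca per formula unit: 1 × 40.078 = 40.078 g.
Weight fraction Ca = 40.078 / 136.134 = 0.2944.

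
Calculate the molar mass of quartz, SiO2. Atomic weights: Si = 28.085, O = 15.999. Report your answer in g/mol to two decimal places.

M = 1(28.085) + 2(15.999)

60.08 g/mol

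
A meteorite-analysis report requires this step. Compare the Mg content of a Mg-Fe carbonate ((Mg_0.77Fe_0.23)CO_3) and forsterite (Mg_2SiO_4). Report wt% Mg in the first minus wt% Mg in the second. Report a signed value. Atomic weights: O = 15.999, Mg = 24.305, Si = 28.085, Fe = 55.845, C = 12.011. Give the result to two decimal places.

-14.11 percentage points

M((Mg_0.77Fe_0.23)CO_3) = 91.567 g/mol, so wt% Mg = 18.715/91.567 × 100 = 20.44%.
M(Mg_2SiO_4) = 140.691 g/mol, so wt% Mg = 48.610/140.691 × 100 = 34.55%.
20.44 − 34.55 = -14.11 pp.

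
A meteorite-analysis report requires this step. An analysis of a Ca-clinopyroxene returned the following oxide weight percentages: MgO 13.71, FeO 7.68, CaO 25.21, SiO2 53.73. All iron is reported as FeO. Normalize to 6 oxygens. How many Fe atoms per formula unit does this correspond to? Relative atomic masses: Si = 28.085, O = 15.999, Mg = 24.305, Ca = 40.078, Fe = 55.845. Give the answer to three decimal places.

MgO (M=40.304): mol = 0.34016; Mg = 0.34016, O = 0.34016.
FeO (M=71.844): mol = 0.10690; Fe = 0.10690, O = 0.10690.
CaO (M=56.077): mol = 0.44956; Ca = 0.44956, O = 0.44956.
SiO2 (M=60.083): mol = 0.89426; Si = 0.89426, O = 1.78852.
ΣO = 2.68514; factor = 6/ΣO = 2.23452.
Fe apfu = 0.10690 × 2.23452 = 0.239.

0.239 Fe apfu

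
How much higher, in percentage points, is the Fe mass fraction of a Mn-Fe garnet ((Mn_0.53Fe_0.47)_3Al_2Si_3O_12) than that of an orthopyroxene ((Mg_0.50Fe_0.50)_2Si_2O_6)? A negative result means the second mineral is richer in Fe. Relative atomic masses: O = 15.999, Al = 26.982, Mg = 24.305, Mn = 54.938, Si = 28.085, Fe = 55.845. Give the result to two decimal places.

-8.17 percentage points

First mineral: 78.741 g Fe in 496.300 g formula = 15.87 wt% Fe.
Second mineral: 55.845 g Fe in 232.314 g formula = 24.04 wt% Fe.
15.87% − 24.04% gives a difference of -8.17 percentage points.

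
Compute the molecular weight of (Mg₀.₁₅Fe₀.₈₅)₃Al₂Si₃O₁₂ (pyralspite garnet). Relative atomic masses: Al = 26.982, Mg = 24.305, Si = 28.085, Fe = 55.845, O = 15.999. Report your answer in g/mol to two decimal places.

The formula mass is the sum 0.45·24.305 + 2.55·55.845 + 2·26.982 + 3·28.085 + 12·15.999.

483.55 g/mol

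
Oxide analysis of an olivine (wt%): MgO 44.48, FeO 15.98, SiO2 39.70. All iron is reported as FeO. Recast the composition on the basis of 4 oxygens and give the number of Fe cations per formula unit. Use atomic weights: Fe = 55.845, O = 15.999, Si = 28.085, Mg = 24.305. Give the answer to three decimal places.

0.336 Fe apfu

MgO: 44.48/40.304 = 1.10361 mol → 1.10361 mol Mg, 1.10361 mol O.
FeO: 15.98/71.844 = 0.22243 mol → 0.22243 mol Fe, 0.22243 mol O.
SiO2: 39.70/60.083 = 0.66075 mol → 0.66075 mol Si, 1.32150 mol O.
Total oxygen = 2.64754 mol. Normalization factor = 4/2.64754 = 1.51084.
Fe per 4 O = 0.22243 × 1.51084 = 0.336.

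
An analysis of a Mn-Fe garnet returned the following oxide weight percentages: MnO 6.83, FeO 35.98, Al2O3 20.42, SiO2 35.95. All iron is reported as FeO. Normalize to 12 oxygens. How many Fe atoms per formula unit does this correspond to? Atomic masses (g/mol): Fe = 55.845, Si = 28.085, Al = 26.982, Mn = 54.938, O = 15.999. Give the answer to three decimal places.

MnO: 6.83/70.937 = 0.09628 mol → 0.09628 mol Mn, 0.09628 mol O.
FeO: 35.98/71.844 = 0.50081 mol → 0.50081 mol Fe, 0.50081 mol O.
Al2O3: 20.42/101.961 = 0.20027 mol → 0.40054 mol Al, 0.60081 mol O.
SiO2: 35.95/60.083 = 0.59834 mol → 0.59834 mol Si, 1.19668 mol O.
Total oxygen = 2.39458 mol. Normalization factor = 12/2.39458 = 5.01132.
Fe per 12 O = 0.50081 × 5.01132 = 2.510.

2.510 Fe apfu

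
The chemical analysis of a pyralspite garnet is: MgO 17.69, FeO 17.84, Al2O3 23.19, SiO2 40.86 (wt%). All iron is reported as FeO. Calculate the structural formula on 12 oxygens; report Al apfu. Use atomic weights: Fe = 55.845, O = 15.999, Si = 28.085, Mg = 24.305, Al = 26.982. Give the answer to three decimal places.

MgO (M=40.304): mol = 0.43891; Mg = 0.43891, O = 0.43891.
FeO (M=71.844): mol = 0.24832; Fe = 0.24832, O = 0.24832.
Al2O3 (M=101.961): mol = 0.22744; Al = 0.45488, O = 0.68232.
SiO2 (M=60.083): mol = 0.68006; Si = 0.68006, O = 1.36012.
ΣO = 2.72967; factor = 12/ΣO = 4.39614.
Al apfu = 0.45488 × 4.39614 = 2.000.

2.000 Al apfu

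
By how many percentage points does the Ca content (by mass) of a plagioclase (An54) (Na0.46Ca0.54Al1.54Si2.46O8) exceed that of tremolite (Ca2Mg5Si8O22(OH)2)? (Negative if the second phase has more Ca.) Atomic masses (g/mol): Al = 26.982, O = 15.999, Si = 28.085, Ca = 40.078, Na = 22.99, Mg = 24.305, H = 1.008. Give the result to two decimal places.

-1.88 percentage points

M(Na0.46Ca0.54Al1.54Si2.46O8) = 270.851 g/mol, so wt% Ca = 21.642/270.851 × 100 = 7.99%.
M(Ca2Mg5Si8O22(OH)2) = 812.353 g/mol, so wt% Ca = 80.156/812.353 × 100 = 9.87%.
7.99 − 9.87 = -1.88 pp.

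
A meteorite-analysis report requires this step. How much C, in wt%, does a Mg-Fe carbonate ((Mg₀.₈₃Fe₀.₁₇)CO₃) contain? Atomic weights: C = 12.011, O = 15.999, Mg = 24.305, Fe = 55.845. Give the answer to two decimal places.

13.39 wt%

M((Mg₀.₈₃Fe₀.₁₇)CO₃) = 89.675 g/mol.
C contributes 1 × 12.011 = 12.011 g per mole.
12.011/89.675 = 0.1339 → 13.39%.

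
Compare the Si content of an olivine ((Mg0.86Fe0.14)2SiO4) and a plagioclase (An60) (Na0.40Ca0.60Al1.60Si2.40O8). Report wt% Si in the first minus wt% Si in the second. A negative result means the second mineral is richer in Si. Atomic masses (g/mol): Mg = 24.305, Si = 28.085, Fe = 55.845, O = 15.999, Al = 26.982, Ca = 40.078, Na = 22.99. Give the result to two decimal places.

-6.02 percentage points

M((Mg0.86Fe0.14)2SiO4) = 149.522 g/mol, so wt% Si = 28.085/149.522 × 100 = 18.78%.
M(Na0.40Ca0.60Al1.60Si2.40O8) = 271.810 g/mol, so wt% Si = 67.404/271.810 × 100 = 24.80%.
18.78 − 24.80 = -6.02 pp.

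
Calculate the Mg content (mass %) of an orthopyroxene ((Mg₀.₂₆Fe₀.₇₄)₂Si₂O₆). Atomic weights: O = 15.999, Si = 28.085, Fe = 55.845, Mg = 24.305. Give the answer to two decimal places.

5.11 mass %

M((Mg₀.₂₆Fe₀.₇₄)₂Si₂O₆) = 247.453 g/mol.
Mg contributes 0.52 × 24.305 = 12.639 g per mole.
12.639/247.453 = 0.0511 → 5.11%.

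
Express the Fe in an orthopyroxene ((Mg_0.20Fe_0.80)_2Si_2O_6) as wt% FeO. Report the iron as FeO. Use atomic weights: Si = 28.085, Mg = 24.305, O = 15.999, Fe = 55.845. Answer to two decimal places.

45.75 wt%

Molar mass of (Mg_0.20Fe_0.80)_2Si_2O_6 = 0.40×24.305 + 1.60×55.845 + 2×28.085 + 6×15.999 = 251.238 g/mol.
Each formula unit contains 1.60 Fe, equivalent to 1.60/1 = 1.6000 mol FeO.
M(FeO) = 1×55.845 + 1×15.999 = 71.844 g/mol.
Mass of FeO per formula unit = 1.6000 × 71.844 = 114.950 g.
FeO wt% = 114.950 / 251.238 × 100 = 45.75%.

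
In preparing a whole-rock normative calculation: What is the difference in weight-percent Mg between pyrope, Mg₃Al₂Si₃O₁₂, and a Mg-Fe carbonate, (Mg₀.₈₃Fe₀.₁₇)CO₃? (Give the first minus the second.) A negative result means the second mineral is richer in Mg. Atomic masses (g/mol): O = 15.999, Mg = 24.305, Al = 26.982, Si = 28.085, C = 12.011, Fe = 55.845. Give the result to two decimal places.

First mineral: 72.915 g Mg in 403.122 g formula = 18.09 wt% Mg.
Second mineral: 20.173 g Mg in 89.675 g formula = 22.50 wt% Mg.
18.09% − 22.50% gives a difference of -4.41 percentage points.

-4.41 percentage points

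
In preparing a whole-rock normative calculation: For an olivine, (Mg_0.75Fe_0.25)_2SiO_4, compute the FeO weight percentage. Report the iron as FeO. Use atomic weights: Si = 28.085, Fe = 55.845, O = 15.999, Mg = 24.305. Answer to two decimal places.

M((Mg_0.75Fe_0.25)_2SiO_4) = 156.461 g/mol; M(FeO) = 71.844 g/mol.
Moles FeO per formula unit = 0.50 Fe ÷ 1 = 0.5000.
FeO fraction = (0.5000 × 71.844) / 156.461 = 35.922/156.461 = 0.2296.

22.96 wt%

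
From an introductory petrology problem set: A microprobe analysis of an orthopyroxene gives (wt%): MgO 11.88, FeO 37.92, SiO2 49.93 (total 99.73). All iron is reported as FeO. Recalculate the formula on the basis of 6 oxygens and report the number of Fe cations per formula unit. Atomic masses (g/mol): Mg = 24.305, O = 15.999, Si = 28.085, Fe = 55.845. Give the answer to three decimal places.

1.275 Fe apfu

MgO (M=40.304): mol = 0.29476; Mg = 0.29476, O = 0.29476.
FeO (M=71.844): mol = 0.52781; Fe = 0.52781, O = 0.52781.
SiO2 (M=60.083): mol = 0.83102; Si = 0.83102, O = 1.66204.
ΣO = 2.48461; factor = 6/ΣO = 2.41487.
Fe apfu = 0.52781 × 2.41487 = 1.275.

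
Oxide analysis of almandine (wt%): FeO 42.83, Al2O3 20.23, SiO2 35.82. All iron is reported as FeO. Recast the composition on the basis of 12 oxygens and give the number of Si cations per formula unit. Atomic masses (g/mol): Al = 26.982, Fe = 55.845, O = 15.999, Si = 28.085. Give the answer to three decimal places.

42.83 wt% FeO ÷ 71.844 g/mol = 0.59615 mol, giving 0.59615 Fe and 0.59615 O.
20.23 wt% Al2O3 ÷ 101.961 g/mol = 0.19841 mol, giving 0.39682 Al and 0.59523 O.
35.82 wt% SiO2 ÷ 60.083 g/mol = 0.59618 mol, giving 0.59618 Si and 1.19236 O.
Oxygen sums to 2.38374; scaling by 12/2.38374 = 5.03411 puts the formula on 12 O.
Si: 0.59618 × 5.03411 = 3.001 atoms per formula unit.

3.001 Si apfu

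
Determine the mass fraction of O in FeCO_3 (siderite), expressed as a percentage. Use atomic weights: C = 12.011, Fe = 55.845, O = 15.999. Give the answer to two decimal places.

Molar mass of FeCO_3: 1×55.845 + 1×12.011 + 3×15.999 = 115.853 g/mol.
Mass of O per formula unit: 3 × 15.999 = 47.997 g.
Weight fraction O = 47.997 / 115.853 = 0.4143.

41.43 mass %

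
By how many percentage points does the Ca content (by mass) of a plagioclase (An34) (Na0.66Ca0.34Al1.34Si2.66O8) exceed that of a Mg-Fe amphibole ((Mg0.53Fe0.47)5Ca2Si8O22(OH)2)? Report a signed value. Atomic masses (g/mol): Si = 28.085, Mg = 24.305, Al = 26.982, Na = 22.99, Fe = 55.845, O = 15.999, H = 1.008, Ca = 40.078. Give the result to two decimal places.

M(Na0.66Ca0.34Al1.34Si2.66O8) = 267.654 g/mol, so wt% Ca = 13.627/267.654 × 100 = 5.09%.
M((Mg0.53Fe0.47)5Ca2Si8O22(OH)2) = 886.472 g/mol, so wt% Ca = 80.156/886.472 × 100 = 9.04%.
5.09 − 9.04 = -3.95 pp.

-3.95 percentage points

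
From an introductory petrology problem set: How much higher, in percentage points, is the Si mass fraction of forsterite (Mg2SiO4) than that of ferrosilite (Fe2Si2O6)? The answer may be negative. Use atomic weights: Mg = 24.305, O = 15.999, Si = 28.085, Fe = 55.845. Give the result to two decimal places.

-1.33 percentage points

First mineral: 28.085 g Si in 140.691 g formula = 19.96 wt% Si.
Second mineral: 56.170 g Si in 263.854 g formula = 21.29 wt% Si.
19.96% − 21.29% gives a difference of -1.33 percentage points.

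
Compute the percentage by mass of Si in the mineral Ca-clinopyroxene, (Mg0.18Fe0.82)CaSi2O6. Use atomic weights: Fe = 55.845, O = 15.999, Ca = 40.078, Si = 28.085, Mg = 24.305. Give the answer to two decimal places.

Formula mass = 0.18·24.305 + 0.82·55.845 + 1·40.078 + 2·28.085 + 6·15.999 = 242.410 g/mol, of which 56.170 g is Si.
So Si makes up 56.170/242.410 = 0.2317 of the mass, i.e. 23.17%.

23.17 mass %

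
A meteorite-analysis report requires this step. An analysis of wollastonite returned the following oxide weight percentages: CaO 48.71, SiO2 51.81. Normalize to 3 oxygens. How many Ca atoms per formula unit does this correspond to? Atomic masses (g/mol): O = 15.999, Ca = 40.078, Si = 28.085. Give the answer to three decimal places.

CaO: 48.71/56.077 = 0.86863 mol → 0.86863 mol Ca, 0.86863 mol O.
SiO2: 51.81/60.083 = 0.86231 mol → 0.86231 mol Si, 1.72462 mol O.
Total oxygen = 2.59325 mol. Normalization factor = 3/2.59325 = 1.15685.
Ca per 3 O = 0.86863 × 1.15685 = 1.005.

1.005 Ca apfu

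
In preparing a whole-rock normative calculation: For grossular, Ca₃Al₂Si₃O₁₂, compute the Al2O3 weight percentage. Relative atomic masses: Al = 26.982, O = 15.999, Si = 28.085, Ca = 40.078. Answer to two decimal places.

22.64 wt%

Molar mass of Ca₃Al₂Si₃O₁₂ = 3·40.078 + 2·26.982 + 3·28.085 + 12·15.999 = 450.441 g/mol.
Each formula unit contains 2 Al, equivalent to 2/2 = 1.0000 mol Al2O3.
M(Al2O3) = 2×26.982 + 3×15.999 = 101.961 g/mol.
Mass of Al2O3 per formula unit = 1.0000 × 101.961 = 101.961 g.
Al2O3 wt% = 101.961 / 450.441 × 100 = 22.64%.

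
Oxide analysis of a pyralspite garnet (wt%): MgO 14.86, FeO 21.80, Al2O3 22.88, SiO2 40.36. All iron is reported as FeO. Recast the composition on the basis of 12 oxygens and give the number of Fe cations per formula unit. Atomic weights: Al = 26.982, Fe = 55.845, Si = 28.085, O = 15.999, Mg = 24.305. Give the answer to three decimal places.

1.354 Fe apfu

MgO: 14.86/40.304 = 0.36870 mol → 0.36870 mol Mg, 0.36870 mol O.
FeO: 21.80/71.844 = 0.30344 mol → 0.30344 mol Fe, 0.30344 mol O.
Al2O3: 22.88/101.961 = 0.22440 mol → 0.44880 mol Al, 0.67320 mol O.
SiO2: 40.36/60.083 = 0.67174 mol → 0.67174 mol Si, 1.34348 mol O.
Total oxygen = 2.68882 mol. Normalization factor = 12/2.68882 = 4.46292.
Fe per 12 O = 0.30344 × 4.46292 = 1.354.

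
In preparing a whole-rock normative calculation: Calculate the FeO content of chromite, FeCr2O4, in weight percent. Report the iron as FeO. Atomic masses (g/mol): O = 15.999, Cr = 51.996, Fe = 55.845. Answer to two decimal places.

32.10 wt%

Formula mass = 223.833 g/mol.
1 Fe → 1.0000 mol FeO per formula unit; M(FeO) = 71.844, so FeO mass = 71.844 g.
71.844/223.833 × 100 = 32.10 wt%.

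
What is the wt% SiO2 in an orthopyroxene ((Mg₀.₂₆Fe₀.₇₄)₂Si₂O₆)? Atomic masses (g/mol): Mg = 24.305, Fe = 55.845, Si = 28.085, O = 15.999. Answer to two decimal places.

48.56 wt%

Molar mass of (Mg₀.₂₆Fe₀.₇₄)₂Si₂O₆ = 0.52*24.305 + 1.48*55.845 + 2*28.085 + 6*15.999 = 247.453 g/mol.
Each formula unit contains 2 Si, equivalent to 2/1 = 2.0000 mol SiO2.
M(SiO2) = 1×28.085 + 2×15.999 = 60.083 g/mol.
Mass of SiO2 per formula unit = 2.0000 × 60.083 = 120.166 g.
SiO2 wt% = 120.166 / 247.453 × 100 = 48.56%.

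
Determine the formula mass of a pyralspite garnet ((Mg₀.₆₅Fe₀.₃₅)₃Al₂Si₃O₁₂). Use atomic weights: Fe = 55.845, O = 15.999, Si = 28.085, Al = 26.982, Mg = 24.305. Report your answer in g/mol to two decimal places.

436.24 g/mol

The formula mass is the sum 1.95·24.305 + 1.05·55.845 + 2·26.982 + 3·28.085 + 12·15.999.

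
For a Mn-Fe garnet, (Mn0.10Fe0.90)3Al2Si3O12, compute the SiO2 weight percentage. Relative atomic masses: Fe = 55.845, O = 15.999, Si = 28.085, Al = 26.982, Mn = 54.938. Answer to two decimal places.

M((Mn0.10Fe0.90)3Al2Si3O12) = 497.470 g/mol; M(SiO2) = 60.083 g/mol.
Moles SiO2 per formula unit = 3 Si ÷ 1 = 3.0000.
SiO2 fraction = (3.0000 × 60.083) / 497.470 = 180.249/497.470 = 0.3623.

36.23 wt%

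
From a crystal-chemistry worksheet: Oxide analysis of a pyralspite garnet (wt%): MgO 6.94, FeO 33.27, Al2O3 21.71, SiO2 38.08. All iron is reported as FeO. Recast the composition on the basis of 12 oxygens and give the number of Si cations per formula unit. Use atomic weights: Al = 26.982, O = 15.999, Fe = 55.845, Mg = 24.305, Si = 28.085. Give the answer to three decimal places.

MgO (M=40.304): mol = 0.17219; Mg = 0.17219, O = 0.17219.
FeO (M=71.844): mol = 0.46309; Fe = 0.46309, O = 0.46309.
Al2O3 (M=101.961): mol = 0.21292; Al = 0.42584, O = 0.63876.
SiO2 (M=60.083): mol = 0.63379; Si = 0.63379, O = 1.26758.
ΣO = 2.54162; factor = 12/ΣO = 4.72140.
Si apfu = 0.63379 × 4.72140 = 2.992.

2.992 Si apfu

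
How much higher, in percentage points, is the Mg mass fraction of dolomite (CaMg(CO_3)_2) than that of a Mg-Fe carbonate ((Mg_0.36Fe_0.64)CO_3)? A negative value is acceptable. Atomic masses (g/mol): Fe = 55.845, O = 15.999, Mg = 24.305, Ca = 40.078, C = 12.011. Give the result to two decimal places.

4.81 percentage points

Mg in CaMg(CO_3)_2: molar mass 184.399 g/mol; 1×24.305 = 24.305 g → 13.18 wt%.
Mg in (Mg_0.36Fe_0.64)CO_3: molar mass 104.499 g/mol; 0.36×24.305 = 8.750 g → 8.37 wt%.
Difference = 13.18 − 8.37 = 4.81 percentage points.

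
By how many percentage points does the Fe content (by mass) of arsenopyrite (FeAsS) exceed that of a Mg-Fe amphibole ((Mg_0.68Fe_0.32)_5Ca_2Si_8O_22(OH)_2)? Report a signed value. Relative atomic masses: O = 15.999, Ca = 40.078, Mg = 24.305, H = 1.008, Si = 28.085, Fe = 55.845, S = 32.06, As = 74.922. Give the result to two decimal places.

23.94 percentage points

Fe in FeAsS: molar mass 162.827 g/mol; 1×55.845 = 55.845 g → 34.30 wt%.
Fe in (Mg_0.68Fe_0.32)_5Ca_2Si_8O_22(OH)_2: molar mass 862.817 g/mol; 1.60×55.845 = 89.352 g → 10.36 wt%.
Difference = 34.30 − 10.36 = 23.94 percentage points.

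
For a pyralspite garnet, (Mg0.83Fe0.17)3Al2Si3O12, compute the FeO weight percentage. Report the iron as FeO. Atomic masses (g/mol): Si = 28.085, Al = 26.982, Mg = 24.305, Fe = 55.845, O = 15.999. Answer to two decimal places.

M((Mg0.83Fe0.17)3Al2Si3O12) = 419.207 g/mol; M(FeO) = 71.844 g/mol.
Moles FeO per formula unit = 0.51 Fe ÷ 1 = 0.5100.
FeO fraction = (0.5100 × 71.844) / 419.207 = 36.640/419.207 = 0.0874.

8.74 wt%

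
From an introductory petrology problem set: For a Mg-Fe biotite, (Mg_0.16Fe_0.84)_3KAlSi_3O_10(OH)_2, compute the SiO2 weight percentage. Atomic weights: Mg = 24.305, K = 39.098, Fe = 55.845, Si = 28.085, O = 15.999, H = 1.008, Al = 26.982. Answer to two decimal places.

Formula mass = 496.735 g/mol.
3 Si → 3.0000 mol SiO2 per formula unit; M(SiO2) = 60.083, so SiO2 mass = 180.249 g.
180.249/496.735 × 100 = 36.29 wt%.

36.29 wt%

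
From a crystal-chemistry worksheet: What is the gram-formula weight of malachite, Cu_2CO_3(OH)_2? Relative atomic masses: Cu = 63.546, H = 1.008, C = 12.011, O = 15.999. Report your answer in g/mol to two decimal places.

The formula mass is the sum 2(63.546) + 1(12.011) + 5(15.999) + 2(1.008).

221.11 g/mol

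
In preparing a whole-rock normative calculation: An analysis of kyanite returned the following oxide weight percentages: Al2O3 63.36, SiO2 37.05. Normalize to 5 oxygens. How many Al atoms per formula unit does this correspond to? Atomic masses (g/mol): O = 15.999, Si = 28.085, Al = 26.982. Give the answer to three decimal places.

Al2O3 (M=101.961): mol = 0.62141; Al = 1.24282, O = 1.86423.
SiO2 (M=60.083): mol = 0.61665; Si = 0.61665, O = 1.23330.
ΣO = 3.09753; factor = 5/ΣO = 1.61419.
Al apfu = 1.24282 × 1.61419 = 2.006.

2.006 Al apfu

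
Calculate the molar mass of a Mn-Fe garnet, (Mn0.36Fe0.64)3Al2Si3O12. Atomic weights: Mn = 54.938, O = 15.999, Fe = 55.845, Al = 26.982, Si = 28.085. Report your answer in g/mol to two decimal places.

M = 1.08·54.938 + 1.92·55.845 + 2·26.982 + 3·28.085 + 12·15.999

496.76 g/mol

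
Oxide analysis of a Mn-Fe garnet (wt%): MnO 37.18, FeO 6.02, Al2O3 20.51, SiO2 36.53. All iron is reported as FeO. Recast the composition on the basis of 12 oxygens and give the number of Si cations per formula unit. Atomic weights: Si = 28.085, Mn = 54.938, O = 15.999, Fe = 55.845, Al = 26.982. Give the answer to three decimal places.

3.006 Si apfu

MnO: 37.18/70.937 = 0.52413 mol → 0.52413 mol Mn, 0.52413 mol O.
FeO: 6.02/71.844 = 0.08379 mol → 0.08379 mol Fe, 0.08379 mol O.
Al2O3: 20.51/101.961 = 0.20116 mol → 0.40232 mol Al, 0.60348 mol O.
SiO2: 36.53/60.083 = 0.60799 mol → 0.60799 mol Si, 1.21598 mol O.
Total oxygen = 2.42738 mol. Normalization factor = 12/2.42738 = 4.94360.
Si per 12 O = 0.60799 × 4.94360 = 3.006.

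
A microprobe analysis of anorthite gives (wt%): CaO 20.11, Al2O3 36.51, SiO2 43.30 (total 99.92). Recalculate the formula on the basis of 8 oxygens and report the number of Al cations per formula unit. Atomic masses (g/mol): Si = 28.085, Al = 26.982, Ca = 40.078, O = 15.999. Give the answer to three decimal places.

20.11 wt% CaO ÷ 56.077 g/mol = 0.35861 mol, giving 0.35861 Ca and 0.35861 O.
36.51 wt% Al2O3 ÷ 101.961 g/mol = 0.35808 mol, giving 0.71616 Al and 1.07424 O.
43.30 wt% SiO2 ÷ 60.083 g/mol = 0.72067 mol, giving 0.72067 Si and 1.44134 O.
Oxygen sums to 2.87419; scaling by 8/2.87419 = 2.78339 puts the formula on 8 O.
Al: 0.71616 × 2.78339 = 1.993 atoms per formula unit.

1.993 Al apfu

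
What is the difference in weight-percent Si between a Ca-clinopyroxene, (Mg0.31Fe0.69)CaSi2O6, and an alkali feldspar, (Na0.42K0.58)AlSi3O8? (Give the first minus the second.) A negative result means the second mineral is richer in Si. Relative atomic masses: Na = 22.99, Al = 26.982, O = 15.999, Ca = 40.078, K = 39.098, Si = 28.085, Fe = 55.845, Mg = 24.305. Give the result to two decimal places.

-7.46 percentage points

Si in (Mg0.31Fe0.69)CaSi2O6: molar mass 238.310 g/mol; 2×28.085 = 56.170 g → 23.57 wt%.
Si in (Na0.42K0.58)AlSi3O8: molar mass 271.562 g/mol; 3×28.085 = 84.255 g → 31.03 wt%.
Difference = 23.57 − 31.03 = -7.46 percentage points.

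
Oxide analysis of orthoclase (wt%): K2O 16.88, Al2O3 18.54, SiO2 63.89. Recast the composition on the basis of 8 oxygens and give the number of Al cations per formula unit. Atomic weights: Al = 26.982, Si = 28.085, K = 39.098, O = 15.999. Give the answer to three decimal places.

1.020 Al apfu

K2O (M=94.195): mol = 0.17920; K = 0.35840, O = 0.17920.
Al2O3 (M=101.961): mol = 0.18183; Al = 0.36366, O = 0.54549.
SiO2 (M=60.083): mol = 1.06336; Si = 1.06336, O = 2.12672.
ΣO = 2.85141; factor = 8/ΣO = 2.80563.
Al apfu = 0.36366 × 2.80563 = 1.020.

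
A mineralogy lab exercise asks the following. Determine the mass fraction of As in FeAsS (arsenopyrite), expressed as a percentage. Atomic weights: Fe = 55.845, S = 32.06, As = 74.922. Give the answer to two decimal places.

46.01 weight percent

Molar mass of FeAsS: 1*55.845 + 1*74.922 + 1*32.06 = 162.827 g/mol.
Mass of As per formula unit: 1 × 74.922 = 74.922 g.
Weight fraction As = 74.922 / 162.827 = 0.4601.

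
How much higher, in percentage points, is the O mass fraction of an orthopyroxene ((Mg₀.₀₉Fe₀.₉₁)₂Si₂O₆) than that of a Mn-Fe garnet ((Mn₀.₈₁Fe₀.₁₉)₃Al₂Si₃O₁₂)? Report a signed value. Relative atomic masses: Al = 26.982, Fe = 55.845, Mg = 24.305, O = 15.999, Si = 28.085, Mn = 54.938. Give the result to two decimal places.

-1.56 percentage points

M((Mg₀.₀₉Fe₀.₉₁)₂Si₂O₆) = 258.177 g/mol, so wt% O = 95.994/258.177 × 100 = 37.18%.
M((Mn₀.₈₁Fe₀.₁₉)₃Al₂Si₃O₁₂) = 495.538 g/mol, so wt% O = 191.988/495.538 × 100 = 38.74%.
37.18 − 38.74 = -1.56 pp.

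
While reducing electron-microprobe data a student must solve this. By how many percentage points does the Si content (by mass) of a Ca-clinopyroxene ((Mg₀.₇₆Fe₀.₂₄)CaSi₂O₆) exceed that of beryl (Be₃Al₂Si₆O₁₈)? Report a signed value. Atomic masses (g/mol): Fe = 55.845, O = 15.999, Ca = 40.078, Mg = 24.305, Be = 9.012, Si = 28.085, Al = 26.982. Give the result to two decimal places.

-6.29 percentage points

First mineral: 56.170 g Si in 224.117 g formula = 25.06 wt% Si.
Second mineral: 168.510 g Si in 537.492 g formula = 31.35 wt% Si.
25.06% − 31.35% gives a difference of -6.29 percentage points.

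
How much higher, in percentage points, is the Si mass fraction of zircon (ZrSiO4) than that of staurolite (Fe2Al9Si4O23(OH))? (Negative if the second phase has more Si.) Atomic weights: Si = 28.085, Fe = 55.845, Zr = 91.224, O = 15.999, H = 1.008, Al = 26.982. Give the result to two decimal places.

2.13 percentage points

Si in ZrSiO4: molar mass 183.305 g/mol; 1×28.085 = 28.085 g → 15.32 wt%.
Si in Fe2Al9Si4O23(OH): molar mass 851.852 g/mol; 4×28.085 = 112.340 g → 13.19 wt%.
Difference = 15.32 − 13.19 = 2.13 percentage points.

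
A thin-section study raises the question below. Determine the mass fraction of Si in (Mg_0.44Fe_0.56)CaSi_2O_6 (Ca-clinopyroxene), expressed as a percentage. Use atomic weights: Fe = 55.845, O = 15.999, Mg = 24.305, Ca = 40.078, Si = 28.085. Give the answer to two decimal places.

Molar mass of (Mg_0.44Fe_0.56)CaSi_2O_6: 0.44·24.305 + 0.56·55.845 + 1·40.078 + 2·28.085 + 6·15.999 = 234.209 g/mol.
Mass of Si per formula unit: 2 × 28.085 = 56.170 g.
Weight fraction Si = 56.170 / 234.209 = 0.2398.

23.98 mass %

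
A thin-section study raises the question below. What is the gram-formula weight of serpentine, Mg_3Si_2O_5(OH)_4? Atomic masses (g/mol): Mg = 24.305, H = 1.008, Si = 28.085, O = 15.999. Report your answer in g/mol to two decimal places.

277.11 g/mol

Mg: 3 × 24.305 = 72.9150
Si: 2 × 28.085 = 56.1700
O: 9 × 15.999 = 143.9910
H: 4 × 1.008 = 4.0320
Summing the contributions gives the formula mass.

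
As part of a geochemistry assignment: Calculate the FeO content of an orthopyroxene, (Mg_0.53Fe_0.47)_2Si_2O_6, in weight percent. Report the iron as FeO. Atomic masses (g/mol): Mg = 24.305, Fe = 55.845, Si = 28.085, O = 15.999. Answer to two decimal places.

29.31 wt%

Molar mass of (Mg_0.53Fe_0.47)_2Si_2O_6 = 1.06·24.305 + 0.94·55.845 + 2·28.085 + 6·15.999 = 230.422 g/mol.
Each formula unit contains 0.94 Fe, equivalent to 0.94/1 = 0.9400 mol FeO.
M(FeO) = 1×55.845 + 1×15.999 = 71.844 g/mol.
Mass of FeO per formula unit = 0.9400 × 71.844 = 67.533 g.
FeO wt% = 67.533 / 230.422 × 100 = 29.31%.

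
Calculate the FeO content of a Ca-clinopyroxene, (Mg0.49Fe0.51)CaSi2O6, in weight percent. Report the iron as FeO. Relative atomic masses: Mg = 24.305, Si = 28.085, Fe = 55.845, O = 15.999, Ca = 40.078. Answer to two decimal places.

M((Mg0.49Fe0.51)CaSi2O6) = 232.632 g/mol; M(FeO) = 71.844 g/mol.
Moles FeO per formula unit = 0.51 Fe ÷ 1 = 0.5100.
FeO fraction = (0.5100 × 71.844) / 232.632 = 36.640/232.632 = 0.1575.

15.75 wt%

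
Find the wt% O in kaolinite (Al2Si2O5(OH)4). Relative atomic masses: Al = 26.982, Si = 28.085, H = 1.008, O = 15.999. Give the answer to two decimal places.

55.78 wt%

M(Al2Si2O5(OH)4) = 258.157 g/mol.
O contributes 9 × 15.999 = 143.991 g per mole.
143.991/258.157 = 0.5578 → 55.78%.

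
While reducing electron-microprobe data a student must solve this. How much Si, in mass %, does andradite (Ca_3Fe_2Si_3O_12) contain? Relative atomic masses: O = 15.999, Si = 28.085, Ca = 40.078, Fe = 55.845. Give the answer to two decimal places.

16.58 mass %

Molar mass of Ca_3Fe_2Si_3O_12: 3×40.078 + 2×55.845 + 3×28.085 + 12×15.999 = 508.167 g/mol.
Mass of Si per formula unit: 3 × 28.085 = 84.255 g.
Weight fraction Si = 84.255 / 508.167 = 0.1658.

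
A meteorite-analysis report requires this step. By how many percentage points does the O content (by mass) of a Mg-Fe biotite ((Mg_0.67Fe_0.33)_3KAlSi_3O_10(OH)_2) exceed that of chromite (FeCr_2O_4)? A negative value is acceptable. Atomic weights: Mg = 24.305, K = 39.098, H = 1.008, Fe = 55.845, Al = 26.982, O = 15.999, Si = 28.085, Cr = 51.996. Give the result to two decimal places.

M((Mg_0.67Fe_0.33)_3KAlSi_3O_10(OH)_2) = 448.479 g/mol, so wt% O = 191.988/448.479 × 100 = 42.81%.
M(FeCr_2O_4) = 223.833 g/mol, so wt% O = 63.996/223.833 × 100 = 28.59%.
42.81 − 28.59 = 14.22 pp.

14.22 percentage points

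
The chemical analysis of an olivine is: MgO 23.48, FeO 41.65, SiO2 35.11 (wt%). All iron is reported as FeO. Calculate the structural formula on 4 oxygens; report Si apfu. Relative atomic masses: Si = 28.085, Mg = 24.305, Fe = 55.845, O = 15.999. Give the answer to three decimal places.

MgO: 23.48/40.304 = 0.58257 mol → 0.58257 mol Mg, 0.58257 mol O.
FeO: 41.65/71.844 = 0.57973 mol → 0.57973 mol Fe, 0.57973 mol O.
SiO2: 35.11/60.083 = 0.58436 mol → 0.58436 mol Si, 1.16872 mol O.
Total oxygen = 2.33102 mol. Normalization factor = 4/2.33102 = 1.71599.
Si per 4 O = 0.58436 × 1.71599 = 1.003.

1.003 Si apfu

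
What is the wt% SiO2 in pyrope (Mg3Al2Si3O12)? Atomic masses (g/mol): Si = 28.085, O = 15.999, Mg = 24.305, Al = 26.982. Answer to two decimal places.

M(Mg3Al2Si3O12) = 403.122 g/mol; M(SiO2) = 60.083 g/mol.
Moles SiO2 per formula unit = 3 Si ÷ 1 = 3.0000.
SiO2 fraction = (3.0000 × 60.083) / 403.122 = 180.249/403.122 = 0.4471.

44.71 wt%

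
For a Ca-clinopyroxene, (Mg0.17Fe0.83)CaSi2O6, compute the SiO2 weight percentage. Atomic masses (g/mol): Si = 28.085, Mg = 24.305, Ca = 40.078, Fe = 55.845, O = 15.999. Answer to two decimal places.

M((Mg0.17Fe0.83)CaSi2O6) = 242.725 g/mol; M(SiO2) = 60.083 g/mol.
Moles SiO2 per formula unit = 2 Si ÷ 1 = 2.0000.
SiO2 fraction = (2.0000 × 60.083) / 242.725 = 120.166/242.725 = 0.4951.

49.51 wt%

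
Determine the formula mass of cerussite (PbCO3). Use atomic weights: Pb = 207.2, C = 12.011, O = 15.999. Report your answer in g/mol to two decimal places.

267.21 g/mol

Pb: 1 × 207.2 = 207.2000
C: 1 × 12.011 = 12.0110
O: 3 × 15.999 = 47.9970
Summing the contributions gives the formula mass.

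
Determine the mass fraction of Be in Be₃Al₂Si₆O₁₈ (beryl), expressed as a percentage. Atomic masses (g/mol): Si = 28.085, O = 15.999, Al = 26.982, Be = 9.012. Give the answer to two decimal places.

5.03 mass %

Formula mass = 3·9.012 + 2·26.982 + 6·28.085 + 18·15.999 = 537.492 g/mol, of which 27.036 g is Be.
So Be makes up 27.036/537.492 = 0.0503 of the mass, i.e. 5.03%.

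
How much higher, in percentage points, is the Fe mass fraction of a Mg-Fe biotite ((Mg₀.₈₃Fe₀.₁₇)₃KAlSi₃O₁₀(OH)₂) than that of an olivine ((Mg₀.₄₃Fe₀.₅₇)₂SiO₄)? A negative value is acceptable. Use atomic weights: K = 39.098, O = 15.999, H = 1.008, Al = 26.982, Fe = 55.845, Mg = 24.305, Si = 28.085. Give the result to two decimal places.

Fe in (Mg₀.₈₃Fe₀.₁₇)₃KAlSi₃O₁₀(OH)₂: molar mass 433.339 g/mol; 0.51×55.845 = 28.481 g → 6.57 wt%.
Fe in (Mg₀.₄₃Fe₀.₅₇)₂SiO₄: molar mass 176.647 g/mol; 1.14×55.845 = 63.663 g → 36.04 wt%.
Difference = 6.57 − 36.04 = -29.47 percentage points.

-29.47 percentage points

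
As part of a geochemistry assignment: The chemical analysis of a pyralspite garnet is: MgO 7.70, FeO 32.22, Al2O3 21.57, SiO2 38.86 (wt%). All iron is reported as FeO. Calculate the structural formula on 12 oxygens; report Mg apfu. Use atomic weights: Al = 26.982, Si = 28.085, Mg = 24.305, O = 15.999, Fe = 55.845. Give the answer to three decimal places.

0.893 Mg apfu

MgO: 7.70/40.304 = 0.19105 mol → 0.19105 mol Mg, 0.19105 mol O.
FeO: 32.22/71.844 = 0.44847 mol → 0.44847 mol Fe, 0.44847 mol O.
Al2O3: 21.57/101.961 = 0.21155 mol → 0.42310 mol Al, 0.63465 mol O.
SiO2: 38.86/60.083 = 0.64677 mol → 0.64677 mol Si, 1.29354 mol O.
Total oxygen = 2.56771 mol. Normalization factor = 12/2.56771 = 4.67342.
Mg per 12 O = 0.19105 × 4.67342 = 0.893.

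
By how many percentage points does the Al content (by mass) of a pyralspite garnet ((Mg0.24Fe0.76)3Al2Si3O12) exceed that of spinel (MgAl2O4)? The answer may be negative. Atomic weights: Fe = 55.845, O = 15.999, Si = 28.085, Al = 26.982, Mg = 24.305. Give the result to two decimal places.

-26.57 percentage points

Al in (Mg0.24Fe0.76)3Al2Si3O12: molar mass 475.033 g/mol; 2×26.982 = 53.964 g → 11.36 wt%.
Al in MgAl2O4: molar mass 142.265 g/mol; 2×26.982 = 53.964 g → 37.93 wt%.
Difference = 11.36 − 37.93 = -26.57 percentage points.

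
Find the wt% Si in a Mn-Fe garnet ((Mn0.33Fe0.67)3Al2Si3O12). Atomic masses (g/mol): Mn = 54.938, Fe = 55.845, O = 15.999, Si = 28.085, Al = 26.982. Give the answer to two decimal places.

16.96 wt%

Molar mass of (Mn0.33Fe0.67)3Al2Si3O12: 0.99·54.938 + 2.01·55.845 + 2·26.982 + 3·28.085 + 12·15.999 = 496.844 g/mol.
Mass of Si per formula unit: 3 × 28.085 = 84.255 g.
Weight fraction Si = 84.255 / 496.844 = 0.1696.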